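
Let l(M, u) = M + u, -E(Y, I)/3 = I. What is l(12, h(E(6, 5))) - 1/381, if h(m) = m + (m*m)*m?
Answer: -1287019/381 ≈ -3378.0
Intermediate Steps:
E(Y, I) = -3*I
h(m) = m + m³ (h(m) = m + m²*m = m + m³)
l(12, h(E(6, 5))) - 1/381 = (12 + (-3*5 + (-3*5)³)) - 1/381 = (12 + (-15 + (-15)³)) - 1*1/381 = (12 + (-15 - 3375)) - 1/381 = (12 - 3390) - 1/381 = -3378 - 1/381 = -1287019/381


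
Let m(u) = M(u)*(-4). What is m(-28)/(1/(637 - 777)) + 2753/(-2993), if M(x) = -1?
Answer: -1678833/2993 ≈ -560.92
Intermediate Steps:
m(u) = 4 (m(u) = -1*(-4) = 4)
m(-28)/(1/(637 - 777)) + 2753/(-2993) = 4/(1/(637 - 777)) + 2753/(-2993) = 4/(1/(-140)) + 2753*(-1/2993) = 4/(-1/140) - 2753/2993 = 4*(-140) - 2753/2993 = -560 - 2753/2993 = -1678833/2993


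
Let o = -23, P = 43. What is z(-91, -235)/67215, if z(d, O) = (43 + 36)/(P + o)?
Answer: 79/1344300 ≈ 5.8767e-5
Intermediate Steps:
z(d, O) = 79/20 (z(d, O) = (43 + 36)/(43 - 23) = 79/20)
z(-91, -235)/67215 = (79/20)/67215 = (79/20)*(1/67215) = 79/1344300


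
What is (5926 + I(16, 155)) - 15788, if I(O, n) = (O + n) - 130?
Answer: -9821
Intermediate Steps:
I(O, n) = -130 + O + n
(5926 + I(16, 155)) - 15788 = (5926 + (-130 + 16 + 155)) - 15788 = (5926 + 41) - 15788 = 5967 - 15788 = -9821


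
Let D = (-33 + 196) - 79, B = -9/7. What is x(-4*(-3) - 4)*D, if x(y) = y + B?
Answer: 564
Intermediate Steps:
B = -9/7 (B = -9*⅐ = -9/7 ≈ -1.2857)
x(y) = -9/7 + y (x(y) = y - 9/7 = -9/7 + y)
D = 84 (D = 163 - 79 = 84)
x(-4*(-3) - 4)*D = (-9/7 + (-4*(-3) - 4))*84 = (-9/7 + (12 - 4))*84 = (-9/7 + 8)*84 = (47/7)*84 = 564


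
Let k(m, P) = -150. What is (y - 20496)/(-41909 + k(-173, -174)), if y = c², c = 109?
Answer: 8615/42059 ≈ 0.20483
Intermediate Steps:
y = 11881 (y = 109² = 11881)
(y - 20496)/(-41909 + k(-173, -174)) = (11881 - 20496)/(-41909 - 150) = -8615/(-42059) = -8615*(-1/42059) = 8615/42059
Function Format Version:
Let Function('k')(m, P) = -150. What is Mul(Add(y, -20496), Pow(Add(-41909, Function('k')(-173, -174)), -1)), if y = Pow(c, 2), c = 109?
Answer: Rational(8615, 42059) ≈ 0.20483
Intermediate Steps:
y = 11881 (y = Pow(109, 2) = 11881)
Mul(Add(y, -20496), Pow(Add(-41909, Function('k')(-173, -174)), -1)) = Mul(Add(11881, -20496), Pow(Add(-41909, -150), -1)) = Mul(-8615, Pow(-42059, -1)) = Mul(-8615, Rational(-1, 42059)) = Rational(8615, 42059)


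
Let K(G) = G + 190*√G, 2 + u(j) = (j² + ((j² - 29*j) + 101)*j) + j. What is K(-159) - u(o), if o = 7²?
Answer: -55576 + 190*I*√159 ≈ -55576.0 + 2395.8*I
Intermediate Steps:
o = 49
u(j) = -2 + j + j² + j*(101 + j² - 29*j) (u(j) = -2 + ((j² + ((j² - 29*j) + 101)*j) + j) = -2 + ((j² + (101 + j² - 29*j)*j) + j) = -2 + ((j² + j*(101 + j² - 29*j)) + j) = -2 + (j + j² + j*(101 + j² - 29*j)) = -2 + j + j² + j*(101 + j² - 29*j))
K(-159) - u(o) = (-159 + 190*√(-159)) - (-2 + 49³ - 28*49² + 102*49) = (-159 + 190*(I*√159)) - (-2 + 117649 - 28*2401 + 4998) = (-159 + 190*I*√159) - (-2 + 117649 - 67228 + 4998) = (-159 + 190*I*√159) - 1*55417 = (-159 + 190*I*√159) - 55417 = -55576 + 190*I*√159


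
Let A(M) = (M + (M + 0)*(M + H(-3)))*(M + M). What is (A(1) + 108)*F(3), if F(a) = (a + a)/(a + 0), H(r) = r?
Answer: 212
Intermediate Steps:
F(a) = 2 (F(a) = (2*a)/a = 2)
A(M) = 2*M*(M + M*(-3 + M)) (A(M) = (M + (M + 0)*(M - 3))*(M + M) = (M + M*(-3 + M))*(2*M) = 2*M*(M + M*(-3 + M)))
(A(1) + 108)*F(3) = (2*1²*(-2 + 1) + 108)*2 = (2*1*(-1) + 108)*2 = (-2 + 108)*2 = 106*2 = 212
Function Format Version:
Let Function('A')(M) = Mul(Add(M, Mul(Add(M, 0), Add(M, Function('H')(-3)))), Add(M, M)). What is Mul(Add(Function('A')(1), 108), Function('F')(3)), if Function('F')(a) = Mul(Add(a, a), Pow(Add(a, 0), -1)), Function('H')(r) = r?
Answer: 212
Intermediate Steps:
Function('F')(a) = 2 (Function('F')(a) = Mul(Mul(2, a), Pow(a, -1)) = 2)
Function('A')(M) = Mul(2, M, Add(M, Mul(M, Add(-3, M)))) (Function('A')(M) = Mul(Add(M, Mul(Add(M, 0), Add(M, -3))), Add(M, M)) = Mul(Add(M, Mul(M, Add(-3, M))), Mul(2, M)) = Mul(2, M, Add(M, Mul(M, Add(-3, M)))))
Mul(Add(Function('A')(1), 108), Function('F')(3)) = Mul(Add(Mul(2, Pow(1, 2), Add(-2, 1)), 108), 2) = Mul(Add(Mul(2, 1, -1), 108), 2) = Mul(Add(-2, 108), 2) = Mul(106, 2) = 212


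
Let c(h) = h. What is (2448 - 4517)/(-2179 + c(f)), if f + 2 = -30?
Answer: 2069/2211 ≈ 0.93578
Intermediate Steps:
f = -32 (f = -2 - 30 = -32)
(2448 - 4517)/(-2179 + c(f)) = (2448 - 4517)/(-2179 - 32) = -2069/(-2211) = -2069*(-1/2211) = 2069/2211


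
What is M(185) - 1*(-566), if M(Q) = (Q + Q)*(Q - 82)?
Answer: 38676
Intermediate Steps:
M(Q) = 2*Q*(-82 + Q) (M(Q) = (2*Q)*(-82 + Q) = 2*Q*(-82 + Q))
M(185) - 1*(-566) = 2*185*(-82 + 185) - 1*(-566) = 2*185*103 + 566 = 38110 + 566 = 38676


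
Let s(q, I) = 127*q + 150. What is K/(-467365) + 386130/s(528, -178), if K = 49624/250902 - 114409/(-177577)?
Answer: 670037618800110854942/116620211664977247855 ≈ 5.7455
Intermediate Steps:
K = 18758763983/22277212227 (K = 49624*(1/250902) - 114409*(-1/177577) = 24812/125451 + 114409/177577 = 18758763983/22277212227 ≈ 0.84206)
s(q, I) = 150 + 127*q
K/(-467365) + 386130/s(528, -178) = (18758763983/22277212227)/(-467365) + 386130/(150 + 127*528) = (18758763983/22277212227)*(-1/467365) + 386130/(150 + 67056) = -18758763983/10411589292471855 + 386130/67206 = -18758763983/10411589292471855 + 386130*(1/67206) = -18758763983/10411589292471855 + 64355/11201 = 670037618800110854942/116620211664977247855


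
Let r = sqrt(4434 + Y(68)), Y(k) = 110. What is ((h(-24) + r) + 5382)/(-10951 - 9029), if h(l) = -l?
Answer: -901/3330 - 2*sqrt(71)/4995 ≈ -0.27394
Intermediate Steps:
r = 8*sqrt(71) (r = sqrt(4434 + 110) = sqrt(4544) = 8*sqrt(71) ≈ 67.409)
((h(-24) + r) + 5382)/(-10951 - 9029) = ((-1*(-24) + 8*sqrt(71)) + 5382)/(-10951 - 9029) = ((24 + 8*sqrt(71)) + 5382)/(-19980) = (5406 + 8*sqrt(71))*(-1/19980) = -901/3330 - 2*sqrt(71)/4995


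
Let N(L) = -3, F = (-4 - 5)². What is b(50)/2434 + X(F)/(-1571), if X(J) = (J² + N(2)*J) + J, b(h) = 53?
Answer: -15491903/3823814 ≈ -4.0514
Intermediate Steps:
F = 81 (F = (-9)² = 81)
X(J) = J² - 2*J (X(J) = (J² - 3*J) + J = J² - 2*J)
b(50)/2434 + X(F)/(-1571) = 53/2434 + (81*(-2 + 81))/(-1571) = 53*(1/2434) + (81*79)*(-1/1571) = 53/2434 + 6399*(-1/1571) = 53/2434 - 6399/1571 = -15491903/3823814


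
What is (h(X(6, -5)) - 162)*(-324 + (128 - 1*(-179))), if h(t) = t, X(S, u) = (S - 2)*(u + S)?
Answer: 2686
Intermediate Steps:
X(S, u) = (-2 + S)*(S + u)
(h(X(6, -5)) - 162)*(-324 + (128 - 1*(-179))) = ((6² - 2*6 - 2*(-5) + 6*(-5)) - 162)*(-324 + (128 - 1*(-179))) = ((36 - 12 + 10 - 30) - 162)*(-324 + (128 + 179)) = (4 - 162)*(-324 + 307) = -158*(-17) = 2686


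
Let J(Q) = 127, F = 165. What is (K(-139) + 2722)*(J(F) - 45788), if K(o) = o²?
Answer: -1006505423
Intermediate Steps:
(K(-139) + 2722)*(J(F) - 45788) = ((-139)² + 2722)*(127 - 45788) = (19321 + 2722)*(-45661) = 22043*(-45661) = -1006505423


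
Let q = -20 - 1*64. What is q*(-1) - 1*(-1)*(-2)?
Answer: 82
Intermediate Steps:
q = -84 (q = -20 - 64 = -84)
q*(-1) - 1*(-1)*(-2) = -84*(-1) - 1*(-1)*(-2) = 84 + 1*(-2) = 84 - 2 = 82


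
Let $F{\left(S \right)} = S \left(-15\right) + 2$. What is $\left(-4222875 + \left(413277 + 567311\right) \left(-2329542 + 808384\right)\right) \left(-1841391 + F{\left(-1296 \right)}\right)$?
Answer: $2717680170576645271$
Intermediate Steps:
$F{\left(S \right)} = 2 - 15 S$ ($F{\left(S \right)} = - 15 S + 2 = 2 - 15 S$)
$\left(-4222875 + \left(413277 + 567311\right) \left(-2329542 + 808384\right)\right) \left(-1841391 + F{\left(-1296 \right)}\right) = \left(-4222875 + \left(413277 + 567311\right) \left(-2329542 + 808384\right)\right) \left(-1841391 + \left(2 - -19440\right)\right) = \left(-4222875 + 980588 \left(-1521158\right)\right) \left(-1841391 + \left(2 + 19440\right)\right) = \left(-4222875 - 1491629280904\right) \left(-1841391 + 19442\right) = \left(-1491633503779\right) \left(-1821949\right) = 2717680170576645271$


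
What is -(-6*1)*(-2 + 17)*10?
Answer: 900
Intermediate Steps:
-(-6*1)*(-2 + 17)*10 = -(-6)*15*10 = -(-6)*150 = -1*(-900) = 900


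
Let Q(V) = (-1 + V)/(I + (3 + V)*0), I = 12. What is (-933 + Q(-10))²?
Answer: 125596849/144 ≈ 8.7220e+5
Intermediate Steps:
Q(V) = -1/12 + V/12 (Q(V) = (-1 + V)/(12 + (3 + V)*0) = (-1 + V)/(12 + 0) = (-1 + V)/12 = (-1 + V)*(1/12) = -1/12 + V/12)
(-933 + Q(-10))² = (-933 + (-1/12 + (1/12)*(-10)))² = (-933 + (-1/12 - ⅚))² = (-933 - 11/12)² = (-11207/12)² = 125596849/144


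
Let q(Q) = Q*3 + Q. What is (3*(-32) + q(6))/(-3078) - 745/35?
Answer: -25451/1197 ≈ -21.262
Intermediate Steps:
q(Q) = 4*Q (q(Q) = 3*Q + Q = 4*Q)
(3*(-32) + q(6))/(-3078) - 745/35 = (3*(-32) + 4*6)/(-3078) - 745/35 = (-96 + 24)*(-1/3078) - 745*1/35 = -72*(-1/3078) - 149/7 = 4/171 - 149/7 = -25451/1197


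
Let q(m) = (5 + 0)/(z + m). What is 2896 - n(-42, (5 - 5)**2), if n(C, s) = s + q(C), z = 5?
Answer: 107157/37 ≈ 2896.1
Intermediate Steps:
q(m) = 5/(5 + m) (q(m) = (5 + 0)/(5 + m) = 5/(5 + m))
n(C, s) = s + 5/(5 + C)
2896 - n(-42, (5 - 5)**2) = 2896 - (5 + (5 - 5)**2*(5 - 42))/(5 - 42) = 2896 - (5 + 0**2*(-37))/(-37) = 2896 - (-1)*(5 + 0*(-37))/37 = 2896 - (-1)*(5 + 0)/37 = 2896 - (-1)*5/37 = 2896 - 1*(-5/37) = 2896 + 5/37 = 107157/37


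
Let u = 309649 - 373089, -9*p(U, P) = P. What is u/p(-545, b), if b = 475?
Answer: 114192/95 ≈ 1202.0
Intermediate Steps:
p(U, P) = -P/9
u = -63440
u/p(-545, b) = -63440/((-⅑*475)) = -63440/(-475/9) = -63440*(-9/475) = 114192/95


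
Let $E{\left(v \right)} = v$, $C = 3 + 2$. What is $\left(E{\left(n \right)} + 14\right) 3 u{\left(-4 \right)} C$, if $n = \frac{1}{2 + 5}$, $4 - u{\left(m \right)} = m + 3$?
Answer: $\frac{7425}{7} \approx 1060.7$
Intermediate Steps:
$C = 5$
$u{\left(m \right)} = 1 - m$ ($u{\left(m \right)} = 4 - \left(m + 3\right) = 4 - \left(3 + m\right) = 1 - m$)
$n = \frac{1}{7} \approx 0.14286$
$\left(E{\left(n \right)} + 14\right) 3 u{\left(-4 \right)} C = \left(\frac{1}{7} + 14\right) 3 \left(1 - -4\right) 5 = \frac{99 \cdot 3 \left(1 + 4\right) 5}{7} = \frac{99 \cdot 3 \cdot 5 \cdot 5}{7} = \frac{99 \cdot 15 \cdot 5}{7} = \frac{99}{7} \cdot 75 = \frac{7425}{7}$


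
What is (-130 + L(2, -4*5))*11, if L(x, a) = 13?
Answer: -1287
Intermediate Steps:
(-130 + L(2, -4*5))*11 = (-130 + 13)*11 = -117*11 = -1287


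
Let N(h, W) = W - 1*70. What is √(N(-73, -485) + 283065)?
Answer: 3*√31390 ≈ 531.52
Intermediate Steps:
N(h, W) = -70 + W (N(h, W) = W - 70 = -70 + W)
√(N(-73, -485) + 283065) = √((-70 - 485) + 283065) = √(-555 + 283065) = √282510 = 3*√31390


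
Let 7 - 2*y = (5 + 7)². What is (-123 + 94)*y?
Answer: 3973/2 ≈ 1986.5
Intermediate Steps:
y = -137/2 (y = 7/2 - (5 + 7)²/2 = 7/2 - ½*12² = 7/2 - ½*144 = 7/2 - 72 = -137/2 ≈ -68.500)
(-123 + 94)*y = (-123 + 94)*(-137/2) = -29*(-137/2) = 3973/2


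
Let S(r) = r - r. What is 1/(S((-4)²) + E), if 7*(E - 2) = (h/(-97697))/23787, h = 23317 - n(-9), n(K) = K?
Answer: 16267429773/32534836220 ≈ 0.50000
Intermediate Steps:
h = 23326 (h = 23317 - 1*(-9) = 23317 + 9 = 23326)
E = 32534836220/16267429773 (E = 2 + ((23326/(-97697))/23787)/7 = 2 + ((23326*(-1/97697))*(1/23787))/7 = 2 + (-23326/97697*1/23787)/7 = 2 + (⅐)*(-23326/2323918539) = 2 - 23326/16267429773 = 32534836220/16267429773 ≈ 2.0000)
S(r) = 0
1/(S((-4)²) + E) = 1/(0 + 32534836220/16267429773) = 1/(32534836220/16267429773) = 16267429773/32534836220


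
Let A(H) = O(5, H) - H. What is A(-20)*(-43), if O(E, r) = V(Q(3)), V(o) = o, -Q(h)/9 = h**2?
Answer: 2623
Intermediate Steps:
Q(h) = -9*h**2
O(E, r) = -81 (O(E, r) = -9*3**2 = -9*9 = -81)
A(H) = -81 - H
A(-20)*(-43) = (-81 - 1*(-20))*(-43) = (-81 + 20)*(-43) = -61*(-43) = 2623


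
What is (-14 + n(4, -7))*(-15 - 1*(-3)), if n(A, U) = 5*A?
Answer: -72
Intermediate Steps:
(-14 + n(4, -7))*(-15 - 1*(-3)) = (-14 + 5*4)*(-15 - 1*(-3)) = (-14 + 20)*(-15 + 3) = 6*(-12) = -72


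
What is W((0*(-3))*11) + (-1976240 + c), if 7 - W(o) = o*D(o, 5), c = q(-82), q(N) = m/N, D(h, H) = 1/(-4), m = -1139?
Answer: -162049967/82 ≈ -1.9762e+6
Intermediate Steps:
D(h, H) = -¼
q(N) = -1139/N
c = 1139/82 (c = -1139/(-82) = -1139*(-1/82) = 1139/82 ≈ 13.890)
W(o) = 7 + o/4 (W(o) = 7 - o*(-1)/4 = 7 - (-1)*o/4 = 7 + o/4)
W((0*(-3))*11) + (-1976240 + c) = (7 + ((0*(-3))*11)/4) + (-1976240 + 1139/82) = (7 + (0*11)/4) - 162050541/82 = (7 + (¼)*0) - 162050541/82 = (7 + 0) - 162050541/82 = 7 - 162050541/82 = -162049967/82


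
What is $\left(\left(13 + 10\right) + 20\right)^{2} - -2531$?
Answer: $4380$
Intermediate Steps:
$\left(\left(13 + 10\right) + 20\right)^{2} - -2531 = \left(23 + 20\right)^{2} + 2531 = 43^{2} + 2531 = 1849 + 2531 = 4380$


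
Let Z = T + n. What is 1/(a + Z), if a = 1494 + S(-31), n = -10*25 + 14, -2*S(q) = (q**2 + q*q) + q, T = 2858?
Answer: 2/6341 ≈ 0.00031541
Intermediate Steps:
S(q) = -q**2 - q/2 (S(q) = -((q**2 + q*q) + q)/2 = -((q**2 + q**2) + q)/2 = -(2*q**2 + q)/2 = -(q + 2*q**2)/2 = -q**2 - q/2)
n = -236 (n = -250 + 14 = -236)
Z = 2622 (Z = 2858 - 236 = 2622)
a = 1097/2 (a = 1494 - 1*(-31)*(1/2 - 31) = 1494 - 1*(-31)*(-61/2) = 1494 - 1891/2 = 1097/2 ≈ 548.50)
1/(a + Z) = 1/(1097/2 + 2622) = 1/(6341/2) = 2/6341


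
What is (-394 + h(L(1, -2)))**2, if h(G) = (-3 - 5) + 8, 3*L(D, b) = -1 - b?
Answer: 155236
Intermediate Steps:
L(D, b) = -1/3 - b/3 (L(D, b) = (-1 - b)/3 = -1/3 - b/3)
h(G) = 0 (h(G) = -8 + 8 = 0)
(-394 + h(L(1, -2)))**2 = (-394 + 0)**2 = (-394)**2 = 155236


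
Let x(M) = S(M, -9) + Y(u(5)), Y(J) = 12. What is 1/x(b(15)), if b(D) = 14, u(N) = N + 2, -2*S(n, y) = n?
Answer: ⅕ ≈ 0.20000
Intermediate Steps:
S(n, y) = -n/2
u(N) = 2 + N
x(M) = 12 - M/2 (x(M) = -M/2 + 12 = 12 - M/2)
1/x(b(15)) = 1/(12 - ½*14) = 1/(12 - 7) = 1/5 = ⅕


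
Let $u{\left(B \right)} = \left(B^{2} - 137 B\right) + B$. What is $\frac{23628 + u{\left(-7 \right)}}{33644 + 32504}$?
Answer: $\frac{24629}{66148} \approx 0.37233$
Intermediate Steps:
$u{\left(B \right)} = B^{2} - 136 B$
$\frac{23628 + u{\left(-7 \right)}}{33644 + 32504} = \frac{23628 - 7 \left(-136 - 7\right)}{33644 + 32504} = \frac{23628 - -1001}{66148} = \left(23628 + 1001\right) \frac{1}{66148} = 24629 \cdot \frac{1}{66148} = \frac{24629}{66148}$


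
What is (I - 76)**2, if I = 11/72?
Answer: 29822521/5184 ≈ 5752.8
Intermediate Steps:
I = 11/72 (I = 11*(1/72) = 11/72 ≈ 0.15278)
(I - 76)**2 = (11/72 - 76)**2 = (-5461/72)**2 = 29822521/5184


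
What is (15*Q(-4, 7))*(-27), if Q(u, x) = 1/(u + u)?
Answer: 405/8 ≈ 50.625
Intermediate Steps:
Q(u, x) = 1/(2*u)
(15*Q(-4, 7))*(-27) = (15*((½)/(-4)))*(-27) = (15*((½)*(-¼)))*(-27) = (15*(-⅛))*(-27) = -15/8*(-27) = 405/8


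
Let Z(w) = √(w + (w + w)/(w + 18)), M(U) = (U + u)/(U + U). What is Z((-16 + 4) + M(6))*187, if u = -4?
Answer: 1309*I*√15762/222 ≈ 740.27*I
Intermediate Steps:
M(U) = (-4 + U)/(2*U) (M(U) = (U - 4)/(U + U) = (-4 + U)/((2*U)) = (-4 + U)*(1/(2*U)) = (-4 + U)/(2*U))
Z(w) = √(w + 2*w/(18 + w)) (Z(w) = √(w + (2*w)/(18 + w)) = √(w + 2*w/(18 + w)))
Z((-16 + 4) + M(6))*187 = √(((-16 + 4) + (½)*(-4 + 6)/6)*(20 + ((-16 + 4) + (½)*(-4 + 6)/6))/(18 + ((-16 + 4) + (½)*(-4 + 6)/6)))*187 = √((-12 + (½)*(⅙)*2)*(20 + (-12 + (½)*(⅙)*2))/(18 + (-12 + (½)*(⅙)*2)))*187 = √((-12 + ⅙)*(20 + (-12 + ⅙))/(18 + (-12 + ⅙)))*187 = √(-71*(20 - 71/6)/(6*(18 - 71/6)))*187 = √(-71/6*49/6/37/6)*187 = √(-71/6*6/37*49/6)*187 = √(-3479/222)*187 = (7*I*√15762/222)*187 = 1309*I*√15762/222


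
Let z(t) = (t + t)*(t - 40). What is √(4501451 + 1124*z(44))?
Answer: √4897099 ≈ 2212.9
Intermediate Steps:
z(t) = 2*t*(-40 + t) (z(t) = (2*t)*(-40 + t) = 2*t*(-40 + t))
√(4501451 + 1124*z(44)) = √(4501451 + 1124*(2*44*(-40 + 44))) = √(4501451 + 1124*(2*44*4)) = √(4501451 + 1124*352) = √(4501451 + 395648) = √4897099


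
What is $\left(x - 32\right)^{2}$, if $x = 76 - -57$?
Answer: $10201$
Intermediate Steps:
$x = 133$ ($x = 76 + 57 = 133$)
$\left(x - 32\right)^{2} = \left(133 - 32\right)^{2} = 101^{2} = 10201$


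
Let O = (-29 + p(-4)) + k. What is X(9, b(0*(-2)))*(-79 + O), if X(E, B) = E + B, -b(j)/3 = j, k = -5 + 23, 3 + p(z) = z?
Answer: -873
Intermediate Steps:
p(z) = -3 + z
k = 18
b(j) = -3*j
X(E, B) = B + E
O = -18 (O = (-29 + (-3 - 4)) + 18 = (-29 - 7) + 18 = -36 + 18 = -18)
X(9, b(0*(-2)))*(-79 + O) = (-0*(-2) + 9)*(-79 - 18) = (-3*0 + 9)*(-97) = (0 + 9)*(-97) = 9*(-97) = -873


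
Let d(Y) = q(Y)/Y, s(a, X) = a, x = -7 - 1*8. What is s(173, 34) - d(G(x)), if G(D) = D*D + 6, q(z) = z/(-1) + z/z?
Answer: 40193/231 ≈ 174.00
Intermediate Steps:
x = -15 (x = -7 - 8 = -15)
q(z) = 1 - z (q(z) = z*(-1) + 1 = -z + 1 = 1 - z)
G(D) = 6 + D**2 (G(D) = D**2 + 6 = 6 + D**2)
d(Y) = (1 - Y)/Y
s(173, 34) - d(G(x)) = 173 - (1 - (6 + (-15)**2))/(6 + (-15)**2) = 173 - (1 - (6 + 225))/(6 + 225) = 173 - (1 - 1*231)/231 = 173 - (1 - 231)/231 = 173 - (-230)/231 = 173 - 1*(-230/231) = 173 + 230/231 = 40193/231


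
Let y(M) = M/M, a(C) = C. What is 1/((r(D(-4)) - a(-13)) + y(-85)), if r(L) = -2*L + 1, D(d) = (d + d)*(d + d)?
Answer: -1/113 ≈ -0.0088496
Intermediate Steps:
D(d) = 4*d**2 (D(d) = (2*d)*(2*d) = 4*d**2)
y(M) = 1
r(L) = 1 - 2*L
1/((r(D(-4)) - a(-13)) + y(-85)) = 1/(((1 - 8*(-4)**2) - 1*(-13)) + 1) = 1/(((1 - 8*16) + 13) + 1) = 1/(((1 - 2*64) + 13) + 1) = 1/(((1 - 128) + 13) + 1) = 1/((-127 + 13) + 1) = 1/(-114 + 1) = 1/(-113) = -1/113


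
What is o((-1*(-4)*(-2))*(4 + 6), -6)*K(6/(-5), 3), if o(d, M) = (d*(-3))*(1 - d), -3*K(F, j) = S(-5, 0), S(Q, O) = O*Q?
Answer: 0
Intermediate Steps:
K(F, j) = 0 (K(F, j) = -0*(-5) = -⅓*0 = 0)
o(d, M) = -3*d*(1 - d) (o(d, M) = (-3*d)*(1 - d) = -3*d*(1 - d))
o((-1*(-4)*(-2))*(4 + 6), -6)*K(6/(-5), 3) = (3*((-1*(-4)*(-2))*(4 + 6))*(-1 + (-1*(-4)*(-2))*(4 + 6)))*0 = (3*((4*(-2))*10)*(-1 + (4*(-2))*10))*0 = (3*(-8*10)*(-1 - 8*10))*0 = (3*(-80)*(-1 - 80))*0 = (3*(-80)*(-81))*0 = 19440*0 = 0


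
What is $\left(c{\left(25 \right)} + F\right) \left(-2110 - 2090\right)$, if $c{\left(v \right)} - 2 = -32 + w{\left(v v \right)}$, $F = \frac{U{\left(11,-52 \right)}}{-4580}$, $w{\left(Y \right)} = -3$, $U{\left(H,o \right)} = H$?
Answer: $\frac{31741710}{229} \approx 1.3861 \cdot 10^{5}$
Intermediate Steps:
$F = - \frac{11}{4580}$ ($F = \frac{11}{-4580} = 11 \left(- \frac{1}{4580}\right) = - \frac{11}{4580} \approx -0.0024017$)
$c{\left(v \right)} = -33$ ($c{\left(v \right)} = 2 - 35 = -33$)
$\left(c{\left(25 \right)} + F\right) \left(-2110 - 2090\right) = \left(-33 - \frac{11}{4580}\right) \left(-2110 - 2090\right) = - \frac{151151 \left(-2110 - 2090\right)}{4580} = \left(- \frac{151151}{4580}\right) \left(-4200\right) = \frac{31741710}{229}$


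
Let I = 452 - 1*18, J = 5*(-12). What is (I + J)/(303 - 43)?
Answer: 187/130 ≈ 1.4385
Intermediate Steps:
J = -60
I = 434 (I = 452 - 18 = 434)
(I + J)/(303 - 43) = (434 - 60)/(303 - 43) = 374/260 = (1/260)*374 = 187/130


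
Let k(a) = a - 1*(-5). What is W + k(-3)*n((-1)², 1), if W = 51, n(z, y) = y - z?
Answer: 51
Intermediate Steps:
k(a) = 5 + a (k(a) = a + 5 = 5 + a)
W + k(-3)*n((-1)², 1) = 51 + (5 - 3)*(1 - 1*(-1)²) = 51 + 2*(1 - 1*1) = 51 + 2*(1 - 1) = 51 + 2*0 = 51 + 0 = 51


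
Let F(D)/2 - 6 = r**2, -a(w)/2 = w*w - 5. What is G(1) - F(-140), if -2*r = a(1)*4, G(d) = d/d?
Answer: -523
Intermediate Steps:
a(w) = 10 - 2*w**2 (a(w) = -2*(w*w - 5) = -2*(w**2 - 5) = -2*(-5 + w**2) = 10 - 2*w**2)
G(d) = 1
r = -16 (r = -(10 - 2*1**2)*4/2 = -(10 - 2*1)*4/2 = -(10 - 2)*4/2 = -4*4 = -1/2*32 = -16)
F(D) = 524 (F(D) = 12 + 2*(-16)**2 = 12 + 2*256 = 12 + 512 = 524)
G(1) - F(-140) = 1 - 1*524 = 1 - 524 = -523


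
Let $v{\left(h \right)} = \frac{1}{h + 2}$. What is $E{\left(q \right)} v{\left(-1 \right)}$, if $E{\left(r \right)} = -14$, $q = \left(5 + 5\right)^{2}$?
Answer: $-14$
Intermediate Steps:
$q = 100$ ($q = 10^{2} = 100$)
$v{\left(h \right)} = \frac{1}{2 + h}$
$E{\left(q \right)} v{\left(-1 \right)} = - \frac{14}{2 - 1} = - \frac{14}{1} = \left(-14\right) 1 = -14$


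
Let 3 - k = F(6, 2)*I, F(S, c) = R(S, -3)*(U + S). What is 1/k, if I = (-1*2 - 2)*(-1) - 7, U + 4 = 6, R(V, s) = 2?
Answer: 1/51 ≈ 0.019608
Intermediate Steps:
U = 2 (U = -4 + 6 = 2)
F(S, c) = 4 + 2*S (F(S, c) = 2*(2 + S) = 4 + 2*S)
I = -3 (I = (-2 - 2)*(-1) - 7 = -4*(-1) - 7 = 4 - 7 = -3)
k = 51 (k = 3 - (4 + 2*6)*(-3) = 3 - (4 + 12)*(-3) = 3 - 16*(-3) = 3 - 1*(-48) = 3 + 48 = 51)
1/k = 1/51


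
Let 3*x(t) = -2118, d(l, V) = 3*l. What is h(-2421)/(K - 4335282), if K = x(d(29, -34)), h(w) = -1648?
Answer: 412/1083997 ≈ 0.00038007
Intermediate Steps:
x(t) = -706 (x(t) = (⅓)*(-2118) = -706)
K = -706
h(-2421)/(K - 4335282) = -1648/(-706 - 4335282) = -1648/(-4335988) = -1648*(-1/4335988) = 412/1083997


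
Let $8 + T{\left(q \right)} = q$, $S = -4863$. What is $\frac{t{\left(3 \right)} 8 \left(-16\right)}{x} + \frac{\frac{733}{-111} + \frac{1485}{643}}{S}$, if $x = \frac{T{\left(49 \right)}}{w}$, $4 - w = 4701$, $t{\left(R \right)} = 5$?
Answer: $\frac{1043370997911764}{14230562859} \approx 73319.0$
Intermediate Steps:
$T{\left(q \right)} = -8 + q$
$w = -4697$ ($w = 4 - 4701 = -4697$)
$x = - \frac{41}{4697}$ ($x = \frac{-8 + 49}{-4697} = 41 \left(- \frac{1}{4697}\right) = - \frac{41}{4697} \approx -0.008729$)
$\frac{t{\left(3 \right)} 8 \left(-16\right)}{x} + \frac{\frac{733}{-111} + \frac{1485}{643}}{S} = \frac{5 \cdot 8 \left(-16\right)}{- \frac{41}{4697}} + \frac{\frac{733}{-111} + \frac{1485}{643}}{-4863} = 40 \left(-16\right) \left(- \frac{4697}{41}\right) + \left(733 \left(- \frac{1}{111}\right) + 1485 \cdot \frac{1}{643}\right) \left(- \frac{1}{4863}\right) = \left(-640\right) \left(- \frac{4697}{41}\right) + \left(- \frac{733}{111} + \frac{1485}{643}\right) \left(- \frac{1}{4863}\right) = \frac{3006080}{41} - - \frac{306484}{347086899} = \frac{3006080}{41} + \frac{306484}{347086899} = \frac{1043370997911764}{14230562859}$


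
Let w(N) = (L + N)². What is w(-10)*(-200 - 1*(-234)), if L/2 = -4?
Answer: 11016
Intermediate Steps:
L = -8 (L = 2*(-4) = -8)
w(N) = (-8 + N)²
w(-10)*(-200 - 1*(-234)) = (-8 - 10)²*(-200 - 1*(-234)) = (-18)²*(-200 + 234) = 324*34 = 11016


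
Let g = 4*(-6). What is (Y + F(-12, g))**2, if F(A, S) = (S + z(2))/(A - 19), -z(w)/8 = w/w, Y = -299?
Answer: 85322169/961 ≈ 88785.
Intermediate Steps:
g = -24
z(w) = -8 (z(w) = -8*w/w = -8*1 = -8)
F(A, S) = (-8 + S)/(-19 + A) (F(A, S) = (S - 8)/(A - 19) = (-8 + S)/(-19 + A))
(Y + F(-12, g))**2 = (-299 + (-8 - 24)/(-19 - 12))**2 = (-299 - 32/(-31))**2 = (-299 - 1/31*(-32))**2 = (-299 + 32/31)**2 = (-9237/31)**2 = 85322169/961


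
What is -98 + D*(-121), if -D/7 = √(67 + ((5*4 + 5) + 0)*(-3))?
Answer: -98 + 1694*I*√2 ≈ -98.0 + 2395.7*I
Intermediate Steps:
D = -14*I*√2 (D = -7*√(67 + ((5*4 + 5) + 0)*(-3)) = -7*√(67 + ((20 + 5) + 0)*(-3)) = -7*√(67 + (25 + 0)*(-3)) = -7*√(67 + 25*(-3)) = -7*√(67 - 75) = -14*I*√2 ≈ -19.799*I)
-98 + D*(-121) = -98 - 14*I*√2*(-121) = -98 + 1694*I*√2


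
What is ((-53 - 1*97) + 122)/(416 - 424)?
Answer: 7/2 ≈ 3.5000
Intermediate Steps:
((-53 - 1*97) + 122)/(416 - 424) = ((-53 - 97) + 122)/(-8) = (-150 + 122)*(-⅛) = -28*(-⅛) = 7/2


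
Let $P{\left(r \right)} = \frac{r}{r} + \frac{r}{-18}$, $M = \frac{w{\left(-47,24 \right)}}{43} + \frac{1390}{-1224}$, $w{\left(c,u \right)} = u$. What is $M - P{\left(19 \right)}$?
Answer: $- \frac{13735}{26316} \approx -0.52193$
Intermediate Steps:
$M = - \frac{15197}{26316}$ ($M = \frac{24}{43} + \frac{1390}{-1224} = 24 \cdot \frac{1}{43} + 1390 \left(- \frac{1}{1224}\right) = \frac{24}{43} - \frac{695}{612} = - \frac{15197}{26316} \approx -0.57748$)
$P{\left(r \right)} = 1 - \frac{r}{18}$ ($P{\left(r \right)} = 1 + r \left(- \frac{1}{18}\right) = 1 - \frac{r}{18}$)
$M - P{\left(19 \right)} = - \frac{15197}{26316} - \left(1 - \frac{19}{18}\right) = - \frac{15197}{26316} - - \frac{1}{18} = - \frac{15197}{26316} + \frac{1}{18} = - \frac{13735}{26316}$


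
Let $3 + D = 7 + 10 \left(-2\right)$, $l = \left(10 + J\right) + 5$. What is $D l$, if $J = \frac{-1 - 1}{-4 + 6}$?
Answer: $-224$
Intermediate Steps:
$J = -1$ ($J = - \frac{2}{2} = \left(-2\right) \frac{1}{2} = -1$)
$l = 14$ ($l = \left(10 - 1\right) + 5 = 9 + 5 = 14$)
$D = -16$ ($D = -3 + \left(7 + 10 \left(-2\right)\right) = -3 + \left(7 - 20\right) = -3 - 13 = -16$)
$D l = \left(-16\right) 14 = -224$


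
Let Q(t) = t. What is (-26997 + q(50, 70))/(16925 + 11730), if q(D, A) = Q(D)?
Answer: -26947/28655 ≈ -0.94039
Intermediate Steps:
q(D, A) = D
(-26997 + q(50, 70))/(16925 + 11730) = (-26997 + 50)/(16925 + 11730) = -26947/28655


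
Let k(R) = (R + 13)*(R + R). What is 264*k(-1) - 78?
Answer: -6414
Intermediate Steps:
k(R) = 2*R*(13 + R) (k(R) = (13 + R)*(2*R) = 2*R*(13 + R))
264*k(-1) - 78 = 264*(2*(-1)*(13 - 1)) - 78 = 264*(2*(-1)*12) - 78 = 264*(-24) - 78 = -6336 - 78 = -6414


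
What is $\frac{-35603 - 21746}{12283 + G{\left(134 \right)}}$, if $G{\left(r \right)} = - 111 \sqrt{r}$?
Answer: $- \frac{704417767}{149221075} - \frac{6365739 \sqrt{134}}{149221075} \approx -5.2145$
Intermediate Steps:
$\frac{-35603 - 21746}{12283 + G{\left(134 \right)}} = \frac{-35603 - 21746}{12283 - 111 \sqrt{134}} = - \frac{57349}{12283 - 111 \sqrt{134}}$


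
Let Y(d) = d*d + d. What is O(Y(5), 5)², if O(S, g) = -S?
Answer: 900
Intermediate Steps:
Y(d) = d + d² (Y(d) = d² + d = d + d²)
O(Y(5), 5)² = (-5*(1 + 5))² = (-5*6)² = (-1*30)² = (-30)² = 900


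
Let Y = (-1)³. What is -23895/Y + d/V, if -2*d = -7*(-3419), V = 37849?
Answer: 258397111/10814 ≈ 23895.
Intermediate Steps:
d = -23933/2 (d = -(-7)*(-3419)/2 = -½*23933 = -23933/2 ≈ -11967.)
Y = -1
-23895/Y + d/V = -23895/(-1) - 23933/2/37849 = -23895*(-1) - 23933/2*1/37849 = 23895 - 3419/10814 = 258397111/10814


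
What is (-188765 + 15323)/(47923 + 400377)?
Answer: -86721/224150 ≈ -0.38689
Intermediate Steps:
(-188765 + 15323)/(47923 + 400377) = -173442/448300 = -173442*1/448300 = -86721/224150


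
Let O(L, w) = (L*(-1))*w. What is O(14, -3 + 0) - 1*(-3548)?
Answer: 3590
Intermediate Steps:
O(L, w) = -L*w (O(L, w) = (-L)*w = -L*w)
O(14, -3 + 0) - 1*(-3548) = -1*14*(-3 + 0) - 1*(-3548) = -1*14*(-3) + 3548 = 42 + 3548 = 3590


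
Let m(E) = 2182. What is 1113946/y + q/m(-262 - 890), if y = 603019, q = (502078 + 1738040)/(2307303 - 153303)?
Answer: 872821370700707/472367697422000 ≈ 1.8478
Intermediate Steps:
q = 373353/359000 (q = 2240118/2154000 = 2240118*(1/2154000) = 373353/359000 ≈ 1.0400)
1113946/y + q/m(-262 - 890) = 1113946/603019 + (373353/359000)/2182 = 1113946*(1/603019) + (373353/359000)*(1/2182) = 1113946/603019 + 373353/783338000 = 872821370700707/472367697422000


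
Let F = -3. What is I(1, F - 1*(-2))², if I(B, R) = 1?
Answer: 1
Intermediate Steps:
I(1, F - 1*(-2))² = 1² = 1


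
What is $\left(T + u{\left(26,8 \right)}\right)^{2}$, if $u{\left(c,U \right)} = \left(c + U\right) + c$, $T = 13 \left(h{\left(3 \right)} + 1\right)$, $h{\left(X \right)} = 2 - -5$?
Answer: $26896$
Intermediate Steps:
$h{\left(X \right)} = 7$ ($h{\left(X \right)} = 2 + 5 = 7$)
$T = 104$ ($T = 13 \left(7 + 1\right) = 13 \cdot 8 = 104$)
$u{\left(c,U \right)} = U + 2 c$ ($u{\left(c,U \right)} = \left(U + c\right) + c = U + 2 c$)
$\left(T + u{\left(26,8 \right)}\right)^{2} = \left(104 + \left(8 + 2 \cdot 26\right)\right)^{2} = \left(104 + \left(8 + 52\right)\right)^{2} = \left(104 + 60\right)^{2} = 164^{2} = 26896$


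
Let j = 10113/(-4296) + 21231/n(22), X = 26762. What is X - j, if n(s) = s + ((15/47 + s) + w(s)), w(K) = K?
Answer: 39344980237/1487848 ≈ 26444.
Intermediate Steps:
n(s) = 15/47 + 3*s (n(s) = s + ((15/47 + s) + s) = s + (15/47 + 2*s) = 15/47 + 3*s)
j = 472807939/1487848 (j = 10113/(-4296) + 21231/(15/47 + 3*22) = 10113*(-1/4296) + 21231/(15/47 + 66) = -3371/1432 + 21231/(3117/47) = -3371/1432 + 21231*(47/3117) = -3371/1432 + 332619/1039 = 472807939/1487848 ≈ 317.78)
X - j = 26762 - 1*472807939/1487848 = 26762 - 472807939/1487848 = 39344980237/1487848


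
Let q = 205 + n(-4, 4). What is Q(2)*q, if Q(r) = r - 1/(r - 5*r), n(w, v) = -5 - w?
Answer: 867/2 ≈ 433.50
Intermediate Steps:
q = 204 (q = 205 + (-5 - 1*(-4)) = 205 + (-5 + 4) = 205 - 1 = 204)
Q(r) = r + 1/(4*r) (Q(r) = r - 1/((-4*r)) = r - (-1)/(4*r) = r + 1/(4*r))
Q(2)*q = (2 + (¼)/2)*204 = (2 + (¼)*(½))*204 = (2 + ⅛)*204 = (17/8)*204 = 867/2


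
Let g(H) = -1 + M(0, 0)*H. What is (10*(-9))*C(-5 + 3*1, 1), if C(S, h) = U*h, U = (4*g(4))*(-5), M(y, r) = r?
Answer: -1800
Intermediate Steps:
g(H) = -1 (g(H) = -1 + 0*H = -1 + 0 = -1)
U = 20 (U = (4*(-1))*(-5) = -4*(-5) = 20)
C(S, h) = 20*h
(10*(-9))*C(-5 + 3*1, 1) = (10*(-9))*(20*1) = -90*20 = -1800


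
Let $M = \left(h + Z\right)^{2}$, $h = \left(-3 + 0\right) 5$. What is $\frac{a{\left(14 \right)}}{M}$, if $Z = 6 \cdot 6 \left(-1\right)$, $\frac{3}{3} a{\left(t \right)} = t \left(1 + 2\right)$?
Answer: $\frac{14}{867} \approx 0.016148$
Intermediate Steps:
$a{\left(t \right)} = 3 t$ ($a{\left(t \right)} = t \left(1 + 2\right) = t 3 = 3 t$)
$h = -15$ ($h = \left(-3\right) 5 = -15$)
$Z = -36$ ($Z = 36 \left(-1\right) = -36$)
$M = 2601$ ($M = \left(-15 - 36\right)^{2} = \left(-51\right)^{2} = 2601$)
$\frac{a{\left(14 \right)}}{M} = \frac{3 \cdot 14}{2601} = 42 \cdot \frac{1}{2601} = \frac{14}{867}$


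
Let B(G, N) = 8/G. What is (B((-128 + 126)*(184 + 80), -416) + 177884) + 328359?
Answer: 33412037/66 ≈ 5.0624e+5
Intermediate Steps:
(B((-128 + 126)*(184 + 80), -416) + 177884) + 328359 = (8/(((-128 + 126)*(184 + 80))) + 177884) + 328359 = (8/((-2*264)) + 177884) + 328359 = (8/(-528) + 177884) + 328359 = (8*(-1/528) + 177884) + 328359 = (-1/66 + 177884) + 328359 = 11740343/66 + 328359 = 33412037/66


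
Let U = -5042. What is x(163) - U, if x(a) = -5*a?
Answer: 4227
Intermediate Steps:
x(163) - U = -5*163 - 1*(-5042) = -815 + 5042 = 4227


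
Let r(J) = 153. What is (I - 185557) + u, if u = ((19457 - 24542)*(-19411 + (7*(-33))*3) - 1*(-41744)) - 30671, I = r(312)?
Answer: 102054509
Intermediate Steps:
I = 153
u = 102239913 (u = (-5085*(-19411 - 231*3) + 41744) - 30671 = (-5085*(-19411 - 693) + 41744) - 30671 = (-5085*(-20104) + 41744) - 30671 = (102228840 + 41744) - 30671 = 102270584 - 30671 = 102239913)
(I - 185557) + u = (153 - 185557) + 102239913 = -185404 + 102239913 = 102054509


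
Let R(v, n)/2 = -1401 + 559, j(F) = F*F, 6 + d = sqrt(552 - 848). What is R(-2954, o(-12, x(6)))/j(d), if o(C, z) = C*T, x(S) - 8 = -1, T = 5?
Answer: -421/(3 - I*sqrt(74))**2 ≈ 3.9723 - 3.1542*I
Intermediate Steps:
x(S) = 7 (x(S) = 8 - 1 = 7)
d = -6 + 2*I*sqrt(74) (d = -6 + sqrt(552 - 848) = -6 + sqrt(-296) = -6 + 2*I*sqrt(74) ≈ -6.0 + 17.205*I)
j(F) = F**2
o(C, z) = 5*C (o(C, z) = C*5 = 5*C)
R(v, n) = -1684 (R(v, n) = 2*(-1401 + 559) = 2*(-842) = -1684)
R(-2954, o(-12, x(6)))/j(d) = -1684/(-6 + 2*I*sqrt(74))**2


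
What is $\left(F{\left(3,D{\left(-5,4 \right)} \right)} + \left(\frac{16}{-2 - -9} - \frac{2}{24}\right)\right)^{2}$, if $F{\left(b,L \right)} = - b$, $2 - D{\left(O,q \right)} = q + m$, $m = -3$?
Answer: $\frac{4489}{7056} \approx 0.6362$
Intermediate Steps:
$D{\left(O,q \right)} = 5 - q$ ($D{\left(O,q \right)} = 2 - \left(q - 3\right) = 2 - \left(-3 + q\right) = 5 - q$)
$\left(F{\left(3,D{\left(-5,4 \right)} \right)} + \left(\frac{16}{-2 - -9} - \frac{2}{24}\right)\right)^{2} = \left(\left(-1\right) 3 + \left(\frac{16}{-2 - -9} - \frac{2}{24}\right)\right)^{2} = \left(-3 + \left(\frac{16}{-2 + 9} - \frac{1}{12}\right)\right)^{2} = \left(-3 - \left(\frac{1}{12} - \frac{16}{7}\right)\right)^{2} = \left(-3 + \left(16 \cdot \frac{1}{7} - \frac{1}{12}\right)\right)^{2} = \left(-3 + \left(\frac{16}{7} - \frac{1}{12}\right)\right)^{2} = \left(-3 + \frac{185}{84}\right)^{2} = \left(- \frac{67}{84}\right)^{2} = \frac{4489}{7056}$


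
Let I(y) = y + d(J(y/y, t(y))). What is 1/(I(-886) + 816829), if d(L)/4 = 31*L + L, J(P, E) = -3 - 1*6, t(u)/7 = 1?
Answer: 1/814791 ≈ 1.2273e-6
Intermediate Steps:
t(u) = 7 (t(u) = 7*1 = 7)
J(P, E) = -9 (J(P, E) = -3 - 6 = -9)
d(L) = 128*L (d(L) = 4*(31*L + L) = 4*(32*L) = 128*L)
I(y) = -1152 + y (I(y) = y + 128*(-9) = y - 1152 = -1152 + y)
1/(I(-886) + 816829) = 1/((-1152 - 886) + 816829) = 1/(-2038 + 816829) = 1/814791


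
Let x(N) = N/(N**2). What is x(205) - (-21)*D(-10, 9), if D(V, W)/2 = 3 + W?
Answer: 103321/205 ≈ 504.00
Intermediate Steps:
D(V, W) = 6 + 2*W (D(V, W) = 2*(3 + W) = 6 + 2*W)
x(N) = 1/N (x(N) = N/N**2 = 1/N)
x(205) - (-21)*D(-10, 9) = 1/205 - (-21)*(6 + 2*9) = 1/205 - (-21)*(6 + 18) = 1/205 - (-21)*24 = 1/205 - 1*(-504) = 1/205 + 504 = 103321/205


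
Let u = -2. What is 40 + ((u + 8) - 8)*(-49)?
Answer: 138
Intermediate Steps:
40 + ((u + 8) - 8)*(-49) = 40 + ((-2 + 8) - 8)*(-49) = 40 + (6 - 8)*(-49) = 40 - 2*(-49) = 40 + 98 = 138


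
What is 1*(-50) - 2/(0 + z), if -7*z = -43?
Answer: -2164/43 ≈ -50.326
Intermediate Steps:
z = 43/7 (z = -1/7*(-43) = 43/7 ≈ 6.1429)
1*(-50) - 2/(0 + z) = 1*(-50) - 2/(0 + 43/7) = -50 - 2/(43/7) = -50 + (7/43)*(-2) = -50 - 14/43 = -2164/43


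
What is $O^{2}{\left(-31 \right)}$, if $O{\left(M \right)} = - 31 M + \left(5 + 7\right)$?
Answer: $946729$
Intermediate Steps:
$O{\left(M \right)} = 12 - 31 M$ ($O{\left(M \right)} = - 31 M + 12 = 12 - 31 M$)
$O^{2}{\left(-31 \right)} = \left(12 - -961\right)^{2} = \left(12 + 961\right)^{2} = 973^{2} = 946729$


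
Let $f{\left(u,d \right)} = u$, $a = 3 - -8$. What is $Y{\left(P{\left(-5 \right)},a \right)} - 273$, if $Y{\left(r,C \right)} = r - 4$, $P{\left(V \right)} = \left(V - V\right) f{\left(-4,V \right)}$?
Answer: $-277$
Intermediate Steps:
$a = 11$ ($a = 3 + 8 = 11$)
$P{\left(V \right)} = 0$ ($P{\left(V \right)} = \left(V - V\right) \left(-4\right) = 0 \left(-4\right) = 0$)
$Y{\left(r,C \right)} = -4 + r$
$Y{\left(P{\left(-5 \right)},a \right)} - 273 = \left(-4 + 0\right) - 273 = -4 - 273 = -277$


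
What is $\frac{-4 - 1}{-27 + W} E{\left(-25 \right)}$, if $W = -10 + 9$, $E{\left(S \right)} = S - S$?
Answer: $0$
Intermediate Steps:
$E{\left(S \right)} = 0$
$W = -1$
$\frac{-4 - 1}{-27 + W} E{\left(-25 \right)} = \frac{-4 - 1}{-27 - 1} \cdot 0 = - \frac{5}{-28} \cdot 0 = \left(-5\right) \left(- \frac{1}{28}\right) 0 = \frac{5}{28} \cdot 0 = 0$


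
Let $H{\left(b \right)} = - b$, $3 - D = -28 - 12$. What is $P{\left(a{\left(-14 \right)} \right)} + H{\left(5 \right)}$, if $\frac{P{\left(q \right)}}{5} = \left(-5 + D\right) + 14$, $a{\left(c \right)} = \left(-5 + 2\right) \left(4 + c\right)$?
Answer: $255$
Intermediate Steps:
$D = 43$ ($D = 3 - \left(-28 - 12\right) = 3 - -40 = 3 + 40 = 43$)
$a{\left(c \right)} = -12 - 3 c$ ($a{\left(c \right)} = - 3 \left(4 + c\right) = -12 - 3 c$)
$P{\left(q \right)} = 260$ ($P{\left(q \right)} = 5 \left(\left(-5 + 43\right) + 14\right) = 5 \left(38 + 14\right) = 5 \cdot 52 = 260$)
$P{\left(a{\left(-14 \right)} \right)} + H{\left(5 \right)} = 260 - 5 = 255$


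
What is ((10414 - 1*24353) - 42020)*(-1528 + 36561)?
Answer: -1960411647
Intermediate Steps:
((10414 - 1*24353) - 42020)*(-1528 + 36561) = ((10414 - 24353) - 42020)*35033 = (-13939 - 42020)*35033 = -55959*35033 = -1960411647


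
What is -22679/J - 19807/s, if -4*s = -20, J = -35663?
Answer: -706263646/178315 ≈ -3960.8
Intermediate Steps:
s = 5 (s = -1/4*(-20) = 5)
-22679/J - 19807/s = -22679/(-35663) - 19807/5 = -22679*(-1/35663) - 19807*1/5 = 22679/35663 - 19807/5 = -706263646/178315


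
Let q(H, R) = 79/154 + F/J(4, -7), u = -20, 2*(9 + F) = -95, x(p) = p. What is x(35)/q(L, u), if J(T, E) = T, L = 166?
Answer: -4312/1677 ≈ -2.5713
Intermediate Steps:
F = -113/2 (F = -9 + (½)*(-95) = -9 - 95/2 = -113/2 ≈ -56.500)
q(H, R) = -8385/616 (q(H, R) = 79/154 - 113/2/4 = 79*(1/154) - 113/2*¼ = 79/154 - 113/8 = -8385/616)
x(35)/q(L, u) = 35/(-8385/616) = 35*(-616/8385) = -4312/1677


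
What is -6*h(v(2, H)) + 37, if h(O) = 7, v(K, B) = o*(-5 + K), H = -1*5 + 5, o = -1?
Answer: -5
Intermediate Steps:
H = 0 (H = -5 + 5 = 0)
v(K, B) = 5 - K (v(K, B) = -(-5 + K) = 5 - K)
-6*h(v(2, H)) + 37 = -6*7 + 37 = -42 + 37 = -5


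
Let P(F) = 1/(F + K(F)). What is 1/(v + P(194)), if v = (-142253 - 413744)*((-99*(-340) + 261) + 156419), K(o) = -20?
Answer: -174/18414153602519 ≈ -9.4492e-12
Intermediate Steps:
P(F) = 1/(-20 + F) (P(F) = 1/(F - 20) = 1/(-20 + F))
v = -105828468980 (v = -555997*((33660 + 261) + 156419) = -555997*(33921 + 156419) = -555997*190340 = -105828468980)
1/(v + P(194)) = 1/(-105828468980 + 1/(-20 + 194)) = 1/(-105828468980 + 1/174) = 1/(-18414153602519/174) = -174/18414153602519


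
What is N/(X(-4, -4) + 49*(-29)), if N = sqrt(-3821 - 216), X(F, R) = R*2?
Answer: -I*sqrt(4037)/1429 ≈ -0.044463*I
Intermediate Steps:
X(F, R) = 2*R
N = I*sqrt(4037) (N = sqrt(-4037) = I*sqrt(4037) ≈ 63.537*I)
N/(X(-4, -4) + 49*(-29)) = (I*sqrt(4037))/(2*(-4) + 49*(-29)) = (I*sqrt(4037))/(-8 - 1421) = (I*sqrt(4037))/(-1429) = (I*sqrt(4037))*(-1/1429) = -I*sqrt(4037)/1429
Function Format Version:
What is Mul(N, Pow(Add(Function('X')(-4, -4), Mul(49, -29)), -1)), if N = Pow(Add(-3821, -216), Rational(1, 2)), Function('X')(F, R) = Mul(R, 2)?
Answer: Mul(Rational(-1, 1429), I, Pow(4037, Rational(1, 2))) ≈ Mul(-0.044463, I)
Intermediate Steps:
Function('X')(F, R) = Mul(2, R)
N = Mul(I, Pow(4037, Rational(1, 2))) (N = Pow(-4037, Rational(1, 2)) = Mul(I, Pow(4037, Rational(1, 2))) ≈ Mul(63.537, I))
Mul(N, Pow(Add(Function('X')(-4, -4), Mul(49, -29)), -1)) = Mul(Mul(I, Pow(4037, Rational(1, 2))), Pow(Add(Mul(2, -4), Mul(49, -29)), -1)) = Mul(Mul(I, Pow(4037, Rational(1, 2))), Pow(Add(-8, -1421), -1)) = Mul(Mul(I, Pow(4037, Rational(1, 2))), Pow(-1429, -1)) = Mul(Mul(I, Pow(4037, Rational(1, 2))), Rational(-1, 1429)) = Mul(Rational(-1, 1429), I, Pow(4037, Rational(1, 2)))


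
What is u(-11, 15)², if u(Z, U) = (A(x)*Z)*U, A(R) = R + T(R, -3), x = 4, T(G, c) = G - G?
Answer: 435600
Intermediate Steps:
T(G, c) = 0
A(R) = R (A(R) = R + 0 = R)
u(Z, U) = 4*U*Z (u(Z, U) = (4*Z)*U = 4*U*Z)
u(-11, 15)² = (4*15*(-11))² = (-660)² = 435600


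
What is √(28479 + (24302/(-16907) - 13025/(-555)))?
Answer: 2*√29838957606678/64713 ≈ 168.82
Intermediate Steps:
√(28479 + (24302/(-16907) - 13025/(-555))) = √(28479 + (24302*(-1/16907) - 13025*(-1/555))) = √(28479 + (-838/583 + 2605/111)) = √(28479 + 1425697/64713) = √(1844387224/64713) = 2*√29838957606678/64713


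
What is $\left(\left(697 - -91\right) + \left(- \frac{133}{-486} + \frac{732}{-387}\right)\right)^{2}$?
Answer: $\frac{270070275454225}{436726404} \approx 6.184 \cdot 10^{5}$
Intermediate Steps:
$\left(\left(697 - -91\right) + \left(- \frac{133}{-486} + \frac{732}{-387}\right)\right)^{2} = \left(\left(697 + 91\right) + \left(\left(-133\right) \left(- \frac{1}{486}\right) + 732 \left(- \frac{1}{387}\right)\right)\right)^{2} = \left(788 + \left(\frac{133}{486} - \frac{244}{129}\right)\right)^{2} = \left(788 - \frac{33809}{20898}\right)^{2} = \left(\frac{16433815}{20898}\right)^{2} = \frac{270070275454225}{436726404}$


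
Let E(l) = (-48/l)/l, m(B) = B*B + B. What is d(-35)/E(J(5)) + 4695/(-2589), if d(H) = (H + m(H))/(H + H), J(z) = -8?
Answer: 17421/863 ≈ 20.187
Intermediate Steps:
m(B) = B + B**2 (m(B) = B**2 + B = B + B**2)
d(H) = (H + H*(1 + H))/(2*H) (d(H) = (H + H*(1 + H))/(H + H) = (H + H*(1 + H))/((2*H)) = (H + H*(1 + H))*(1/(2*H)) = (H + H*(1 + H))/(2*H))
E(l) = -48/l**2
d(-35)/E(J(5)) + 4695/(-2589) = (1 + (1/2)*(-35))/((-48/(-8)**2)) + 4695/(-2589) = (1 - 35/2)/((-48*1/64)) + 4695*(-1/2589) = -33/(2*(-3/4)) - 1565/863 = -33/2*(-4/3) - 1565/863 = 22 - 1565/863 = 17421/863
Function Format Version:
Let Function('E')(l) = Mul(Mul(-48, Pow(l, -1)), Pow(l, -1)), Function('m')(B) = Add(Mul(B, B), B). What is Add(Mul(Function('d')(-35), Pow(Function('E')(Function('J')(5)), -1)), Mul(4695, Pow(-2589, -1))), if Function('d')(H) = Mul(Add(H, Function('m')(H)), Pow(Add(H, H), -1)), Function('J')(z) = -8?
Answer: Rational(17421, 863) ≈ 20.187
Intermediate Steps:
Function('m')(B) = Add(B, Pow(B, 2)) (Function('m')(B) = Add(Pow(B, 2), B) = Add(B, Pow(B, 2)))
Function('d')(H) = Mul(Rational(1, 2), Pow(H, -1), Add(H, Mul(H, Add(1, H)))) (Function('d')(H) = Mul(Add(H, Mul(H, Add(1, H))), Pow(Add(H, H), -1)) = Mul(Add(H, Mul(H, Add(1, H))), Pow(Mul(2, H), -1)) = Mul(Add(H, Mul(H, Add(1, H))), Mul(Rational(1, 2), Pow(H, -1))) = Mul(Rational(1, 2), Pow(H, -1), Add(H, Mul(H, Add(1, H)))))
Function('E')(l) = Mul(-48, Pow(l, -2))
Add(Mul(Function('d')(-35), Pow(Function('E')(Function('J')(5)), -1)), Mul(4695, Pow(-2589, -1))) = Add(Mul(Add(1, Mul(Rational(1, 2), -35)), Pow(Mul(-48, Pow(-8, -2)), -1)), Mul(4695, Pow(-2589, -1))) = Add(Mul(Add(1, Rational(-35, 2)), Pow(Mul(-48, Rational(1, 64)), -1)), Mul(4695, Rational(-1, 2589))) = Add(Mul(Rational(-33, 2), Pow(Rational(-3, 4), -1)), Rational(-1565, 863)) = Add(Mul(Rational(-33, 2), Rational(-4, 3)), Rational(-1565, 863)) = Add(22, Rational(-1565, 863)) = Rational(17421, 863)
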